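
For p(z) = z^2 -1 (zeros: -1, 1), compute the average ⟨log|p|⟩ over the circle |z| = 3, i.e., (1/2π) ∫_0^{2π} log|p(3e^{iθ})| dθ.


Zeros: -1, 1; r = 3.
Inside |z| < r: -1, 1. Outside (|z| ≥ r): ∅.
p(0) = -1, so log|p(0)| = log(1) = 0.0000.
Apply Jensen: I(r) = log|p(0)| + Σ_k log(r/|z_k|), summed over zeros inside |z| < r.
  log(r/|z_k|) for z_k = -1: log(3/1) = 1.0986
  log(r/|z_k|) for z_k = 1: log(3/1) = 1.0986
Sum over inside zeros: 2.1972.
I(r) = log|p(0)| + (inside sum) = 0.0000 + 2.1972 = 2.1972.
Closed form (all zeros inside, monic): I(r) = n·log(r) = 2·log(3) = 2.1972. ✓

I(r) ≈ 2.1972.


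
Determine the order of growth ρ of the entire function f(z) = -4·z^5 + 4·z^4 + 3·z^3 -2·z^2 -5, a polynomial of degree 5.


|f(z)| ≤ Σ|c_k|·r^k = O(r^5) as r → ∞. Polynomial growth is O(e^{r^ε}) for every ε > 0 (since r^5/e^{r^ε} → 0), so ρ ≤ ε for all ε > 0, i.e. ρ = 0. Every nonconstant polynomial has order 0.
Therefore ρ = 0.

Order ρ = 0.


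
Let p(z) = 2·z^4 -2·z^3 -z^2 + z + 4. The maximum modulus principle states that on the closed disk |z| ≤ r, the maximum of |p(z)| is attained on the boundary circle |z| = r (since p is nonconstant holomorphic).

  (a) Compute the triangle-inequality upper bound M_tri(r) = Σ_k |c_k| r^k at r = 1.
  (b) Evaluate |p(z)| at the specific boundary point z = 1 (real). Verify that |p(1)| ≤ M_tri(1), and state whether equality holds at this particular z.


Coefficients: c_0 = 4, c_1 = 1, c_2 = -1, c_3 = -2, c_4 = 2. Radius r = 1.
Part (a). Triangle bound: M_tri(r) = Σ_k |c_k| r^k
  = |4|·1^0 + |1|·1^1 + |-1|·1^2 + |-2|·1^3 + |2|·1^4
  = 4 + 1 + 1 + 2 + 2 = 10.
This bounds M(r) := max_{|z|=r} |p(z)| from above; equality holds iff all terms c_k z^k can be made to align in phase at a single z on |z|=r.
Part (b). At z = 1 (real, on the circle |z| = r):
  p(1) = (4)·1^0 + (1)·1^1 + (-1)·1^2 + (-2)·1^3 + (2)·1^4 = 4.
  |p(1)| = 4.
Check: |p(1)| = 4 ≤ 10 = M_tri(1). ✓ Equality does not hold at z = 1 (the coefficients have mixed signs, so the terms do not all align in phase there).

M_tri(1) = 10; |p(1)| = 4; equality at z=1: no.


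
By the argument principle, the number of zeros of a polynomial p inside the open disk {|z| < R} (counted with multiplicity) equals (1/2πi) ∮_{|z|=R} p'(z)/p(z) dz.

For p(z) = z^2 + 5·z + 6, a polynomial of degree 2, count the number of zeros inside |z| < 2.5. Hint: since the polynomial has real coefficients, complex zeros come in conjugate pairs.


The zeros of p are: -2, -3.
Their magnitudes are: 2, 3.
Zeros with |z| < R = 2.5: -2.
Count = 1.
By the argument principle, (1/2πi) ∮_{|z|=R} p'(z)/p(z) dz equals exactly this count.

Number of zeros inside |z| < 2.5: 1.


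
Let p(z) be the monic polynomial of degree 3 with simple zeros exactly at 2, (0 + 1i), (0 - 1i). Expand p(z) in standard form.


The polynomial is p(z) = ∏_{α ∈ S} (z − α), where S = {2, (0 + 1i), (0 - 1i)}.
Expanding the product yields: p(z) = z^3 -2·z^2 + z -2.
Note conjugate pairs combine to real quadratics: (z − (0+1i))(z − (0−1i)) = z² + 1.
The resulting polynomial has degree 3 and real coefficients as required.

p(z) = z^3 -2·z^2 + z -2.


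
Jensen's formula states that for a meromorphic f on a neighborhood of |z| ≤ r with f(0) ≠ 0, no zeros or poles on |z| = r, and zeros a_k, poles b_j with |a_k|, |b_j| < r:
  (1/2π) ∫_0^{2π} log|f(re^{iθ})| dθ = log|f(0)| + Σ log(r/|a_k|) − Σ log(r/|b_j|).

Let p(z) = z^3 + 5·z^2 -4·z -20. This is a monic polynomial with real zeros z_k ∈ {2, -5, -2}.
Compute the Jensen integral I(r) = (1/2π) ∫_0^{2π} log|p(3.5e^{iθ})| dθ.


Zeros: -5, -2, 2; r = 3.5.
Inside |z| < r: -2, 2. Outside (|z| ≥ r): -5.
p(0) = -20, so log|p(0)| = log(20) = 2.9957.
Apply Jensen: I(r) = log|p(0)| + Σ_k log(r/|z_k|), summed over zeros inside |z| < r.
  log(r/|z_k|) for z_k = 2: log(3.5/2) = 0.5596
  log(r/|z_k|) for z_k = -2: log(3.5/2) = 0.5596
  Outside zeros (-5) contribute nothing to the Jensen sum.
Sum over inside zeros: 1.1192.
I(r) = log|p(0)| + (inside sum) = 2.9957 + 1.1192 = 4.1150.
Note: since some zeros are outside |z| ≤ r, the simplified n·log(r) form does NOT apply — only the inside zeros contribute.

I(r) ≈ 4.1150.


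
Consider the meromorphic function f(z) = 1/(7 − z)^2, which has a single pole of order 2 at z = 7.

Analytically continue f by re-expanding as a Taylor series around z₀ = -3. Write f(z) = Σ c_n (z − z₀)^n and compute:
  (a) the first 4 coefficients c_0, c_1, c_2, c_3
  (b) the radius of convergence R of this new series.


Let w = z − z₀, so z = z₀ + w.
Then 7 − z = 7 − (z₀ + w) = (7 − z₀) − w = 10 − w.
f(z) = 1/(10 − w)^2 = (1/(10)^2) · (1 − w/(10))^{−2}.
By the binomial series (1−u)^{−2} = Σ_{n≥0} C(n+1, 1) u^n for |u|<1, with u = w/(10):
  c_n = C(n+1, 1) / (10)^(n+2).
  c_0 = 1/(10)^2 = 1/100.
  c_1 = 2/(10)^3 = 1/500.
  c_2 = 3/(10)^4 = 3/10000.
  c_3 = 4/(10)^5 = 1/25000.
The series is valid for |w/d| < 1, i.e. |z − z₀| < |d|.
Radius of convergence: R = |7 − z₀| = |10| = 10 (distance from z₀ to the singularity z = 7).

c_0 = 1/100, c_1 = 1/500, c_2 = 3/10000, c_3 = 1/25000; R = 10.


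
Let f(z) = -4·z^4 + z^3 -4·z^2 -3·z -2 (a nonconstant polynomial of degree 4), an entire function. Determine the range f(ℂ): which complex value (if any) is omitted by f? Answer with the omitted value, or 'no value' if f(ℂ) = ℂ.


Little Picard bounds the complement of f(ℂ) to at most one point.
For every w ∈ ℂ, the equation p(z) − w = 0 is a nonconstant polynomial in z and hence has at least one root by the fundamental theorem of algebra. So p is surjective onto ℂ, omitting no value.

Omitted value: no value.


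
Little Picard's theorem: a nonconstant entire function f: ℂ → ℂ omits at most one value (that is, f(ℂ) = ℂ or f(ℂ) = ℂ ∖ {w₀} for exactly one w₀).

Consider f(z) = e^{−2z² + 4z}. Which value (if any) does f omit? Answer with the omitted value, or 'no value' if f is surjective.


Little Picard bounds the complement of f(ℂ) to at most one point.
The exponent g(z) = −2z² + 4z is a nonconstant polynomial, hence surjective onto ℂ. So e^{g(z)} takes every value in {e^w : w ∈ ℂ} = ℂ ∖ {0}. Adding 0 shifts the range to ℂ ∖ {0}. f omits exactly 0.

Omitted value: 0.


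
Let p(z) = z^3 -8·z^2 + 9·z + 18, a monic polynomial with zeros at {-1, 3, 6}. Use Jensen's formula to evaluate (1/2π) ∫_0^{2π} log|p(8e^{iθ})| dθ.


Zeros: -1, 3, 6; r = 8.
Inside |z| < r: -1, 3, 6. Outside (|z| ≥ r): ∅.
p(0) = 18, so log|p(0)| = log(18) = 2.8904.
Apply Jensen: I(r) = log|p(0)| + Σ_k log(r/|z_k|), summed over zeros inside |z| < r.
  log(r/|z_k|) for z_k = -1: log(8/1) = 2.0794
  log(r/|z_k|) for z_k = 3: log(8/3) = 0.9808
  log(r/|z_k|) for z_k = 6: log(8/6) = 0.2877
Sum over inside zeros: 3.3480.
I(r) = log|p(0)| + (inside sum) = 2.8904 + 3.3480 = 6.2383.
Closed form (all zeros inside, monic): I(r) = n·log(r) = 3·log(8) = 6.2383. ✓

I(r) ≈ 6.2383.


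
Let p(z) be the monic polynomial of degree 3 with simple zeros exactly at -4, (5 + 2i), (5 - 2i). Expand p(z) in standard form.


The polynomial is p(z) = ∏_{α ∈ S} (z − α), where S = {-4, (5 + 2i), (5 - 2i)}.
Expanding the product yields: p(z) = z^3 -6·z^2 -11·z + 116.
Note conjugate pairs combine to real quadratics: (z − (5+2i))(z − (5−2i)) = z² − 10z + 29.
The resulting polynomial has degree 3 and real coefficients as required.

p(z) = z^3 -6·z^2 -11·z + 116.


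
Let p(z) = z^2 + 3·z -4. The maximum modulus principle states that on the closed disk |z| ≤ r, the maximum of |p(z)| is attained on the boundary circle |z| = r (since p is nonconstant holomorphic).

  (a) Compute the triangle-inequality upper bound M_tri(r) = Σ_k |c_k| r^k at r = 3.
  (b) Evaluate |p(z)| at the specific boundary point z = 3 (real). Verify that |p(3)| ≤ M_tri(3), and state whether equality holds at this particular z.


Coefficients: c_0 = -4, c_1 = 3, c_2 = 1. Radius r = 3.
Part (a). Triangle bound: M_tri(r) = Σ_k |c_k| r^k
  = |-4|·3^0 + |3|·3^1 + |1|·3^2
  = 4 + 9 + 9 = 22.
This bounds M(r) := max_{|z|=r} |p(z)| from above; equality holds iff all terms c_k z^k can be made to align in phase at a single z on |z|=r.
Part (b). At z = 3 (real, on the circle |z| = r):
  p(3) = (-4)·3^0 + (3)·3^1 + (1)·3^2 = 14.
  |p(3)| = 14.
Check: |p(3)| = 14 ≤ 22 = M_tri(3). ✓ Equality does not hold at z = 3 (the coefficients have mixed signs, so the terms do not all align in phase there).

M_tri(3) = 22; |p(3)| = 14; equality at z=3: no.


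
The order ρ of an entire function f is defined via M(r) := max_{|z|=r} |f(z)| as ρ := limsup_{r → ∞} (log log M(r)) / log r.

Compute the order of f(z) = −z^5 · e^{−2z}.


M(r) = max_{|z|=r} |-1|·|z|^5·|e^{−2z}| = 1·r^5 · e^{2r^1} (the factors attain their maxima compatibly on |z|=r). Then log M(r) = log 1 + 5·log r + 2r^1, dominated by the last term, so log log M(r) ~ 1·log r. The polynomial factor -1z^5 contributes only a log r term and does not affect the order. ρ = 1.
Therefore ρ = 1.

Order ρ = 1.


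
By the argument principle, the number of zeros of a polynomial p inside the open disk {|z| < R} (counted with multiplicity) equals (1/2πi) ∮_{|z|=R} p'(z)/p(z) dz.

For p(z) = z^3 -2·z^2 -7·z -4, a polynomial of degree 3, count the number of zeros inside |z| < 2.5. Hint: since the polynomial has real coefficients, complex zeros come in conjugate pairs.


The zeros of p are: -1, -1, 4.
Their magnitudes are: 1, 1, 4.
Zeros with |z| < R = 2.5: -1, -1.
Count = 2.
By the argument principle, (1/2πi) ∮_{|z|=R} p'(z)/p(z) dz equals exactly this count.

Number of zeros inside |z| < 2.5: 2.


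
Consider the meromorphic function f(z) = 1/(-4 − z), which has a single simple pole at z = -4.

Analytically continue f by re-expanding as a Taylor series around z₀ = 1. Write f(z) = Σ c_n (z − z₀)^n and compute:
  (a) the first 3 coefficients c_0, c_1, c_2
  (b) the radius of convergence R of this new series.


Let w = z − z₀, so z = z₀ + w.
Then -4 − z = -4 − (z₀ + w) = (-4 − z₀) − w = -5 − w.
f(z) = 1/(-5 − w) = (1/(-5)) · 1/(1 − w/(-5)) = Σ_{n≥0} w^n / (-5)^(n+1).
So c_n = 1/(-5)^(n+1):
  c_0 = 1/(-5)^1 = -1/5.
  c_1 = 1/(-5)^2 = 1/25.
  c_2 = 1/(-5)^3 = -1/125.
The series is valid for |w/d| < 1, i.e. |z − z₀| < |d|.
Radius of convergence: R = |-4 − z₀| = |-5| = 5 (distance from z₀ to the singularity z = -4).

c_0 = -1/5, c_1 = 1/25, c_2 = -1/125; R = 5.


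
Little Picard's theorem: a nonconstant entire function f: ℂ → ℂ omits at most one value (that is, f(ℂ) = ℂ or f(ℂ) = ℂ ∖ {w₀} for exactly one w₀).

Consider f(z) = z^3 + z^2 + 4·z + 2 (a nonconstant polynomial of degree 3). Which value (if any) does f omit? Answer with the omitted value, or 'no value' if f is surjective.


Little Picard bounds the complement of f(ℂ) to at most one point.
For every w ∈ ℂ, the equation p(z) − w = 0 is a nonconstant polynomial in z and hence has at least one root by the fundamental theorem of algebra. So p is surjective onto ℂ, omitting no value.

Omitted value: no value.


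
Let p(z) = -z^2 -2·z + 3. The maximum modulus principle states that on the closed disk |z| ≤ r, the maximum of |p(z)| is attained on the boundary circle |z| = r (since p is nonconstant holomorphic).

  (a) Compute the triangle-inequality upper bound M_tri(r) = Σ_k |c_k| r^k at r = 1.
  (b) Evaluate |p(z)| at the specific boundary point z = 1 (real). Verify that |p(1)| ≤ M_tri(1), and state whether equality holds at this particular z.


Coefficients: c_0 = 3, c_1 = -2, c_2 = -1. Radius r = 1.
Part (a). Triangle bound: M_tri(r) = Σ_k |c_k| r^k
  = |3|·1^0 + |-2|·1^1 + |-1|·1^2
  = 3 + 2 + 1 = 6.
This bounds M(r) := max_{|z|=r} |p(z)| from above; equality holds iff all terms c_k z^k can be made to align in phase at a single z on |z|=r.
Part (b). At z = 1 (real, on the circle |z| = r):
  p(1) = (3)·1^0 + (-2)·1^1 + (-1)·1^2 = 0.
  |p(1)| = 0.
Check: |p(1)| = 0 ≤ 6 = M_tri(1). ✓ Equality does not hold at z = 1 (the coefficients have mixed signs, so the terms do not all align in phase there).

M_tri(1) = 6; |p(1)| = 0; equality at z=1: no.


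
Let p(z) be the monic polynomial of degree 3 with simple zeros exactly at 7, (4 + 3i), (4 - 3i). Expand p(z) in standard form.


The polynomial is p(z) = ∏_{α ∈ S} (z − α), where S = {7, (4 + 3i), (4 - 3i)}.
Expanding the product yields: p(z) = z^3 -15·z^2 + 81·z -175.
Note conjugate pairs combine to real quadratics: (z − (4+3i))(z − (4−3i)) = z² − 8z + 25.
The resulting polynomial has degree 3 and real coefficients as required.

p(z) = z^3 -15·z^2 + 81·z -175.


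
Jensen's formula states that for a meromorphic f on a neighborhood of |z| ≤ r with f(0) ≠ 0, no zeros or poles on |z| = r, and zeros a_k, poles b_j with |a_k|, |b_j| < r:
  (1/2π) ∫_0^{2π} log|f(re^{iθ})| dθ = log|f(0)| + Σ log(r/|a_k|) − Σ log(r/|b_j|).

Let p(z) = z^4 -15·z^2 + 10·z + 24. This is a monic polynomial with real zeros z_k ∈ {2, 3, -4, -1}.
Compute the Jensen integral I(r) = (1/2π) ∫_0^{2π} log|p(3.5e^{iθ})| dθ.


Zeros: -4, -1, 2, 3; r = 3.5.
Inside |z| < r: -1, 2, 3. Outside (|z| ≥ r): -4.
p(0) = 24, so log|p(0)| = log(24) = 3.1781.
Apply Jensen: I(r) = log|p(0)| + Σ_k log(r/|z_k|), summed over zeros inside |z| < r.
  log(r/|z_k|) for z_k = 2: log(3.5/2) = 0.5596
  log(r/|z_k|) for z_k = 3: log(3.5/3) = 0.1542
  log(r/|z_k|) for z_k = -1: log(3.5/1) = 1.2528
  Outside zeros (-4) contribute nothing to the Jensen sum.
Sum over inside zeros: 1.9665.
I(r) = log|p(0)| + (inside sum) = 3.1781 + 1.9665 = 5.1446.
Note: since some zeros are outside |z| ≤ r, the simplified n·log(r) form does NOT apply — only the inside zeros contribute.

I(r) ≈ 5.1446.


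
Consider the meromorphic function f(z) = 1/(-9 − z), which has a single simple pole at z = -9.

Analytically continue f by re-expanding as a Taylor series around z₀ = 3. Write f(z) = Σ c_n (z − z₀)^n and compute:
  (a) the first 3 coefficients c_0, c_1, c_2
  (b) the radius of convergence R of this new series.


Let w = z − z₀, so z = z₀ + w.
Then -9 − z = -9 − (z₀ + w) = (-9 − z₀) − w = -12 − w.
f(z) = 1/(-12 − w) = (1/(-12)) · 1/(1 − w/(-12)) = Σ_{n≥0} w^n / (-12)^(n+1).
So c_n = 1/(-12)^(n+1):
  c_0 = 1/(-12)^1 = -1/12.
  c_1 = 1/(-12)^2 = 1/144.
  c_2 = 1/(-12)^3 = -1/1728.
The series is valid for |w/d| < 1, i.e. |z − z₀| < |d|.
Radius of convergence: R = |-9 − z₀| = |-12| = 12 (distance from z₀ to the singularity z = -9).

c_0 = -1/12, c_1 = 1/144, c_2 = -1/1728; R = 12.


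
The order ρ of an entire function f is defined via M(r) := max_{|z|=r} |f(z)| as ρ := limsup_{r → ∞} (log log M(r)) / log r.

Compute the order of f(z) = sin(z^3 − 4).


Write sin(w) = (e^{iw} ± e^{−iw})/(2 or 2i), so |sin(w)| ≤ e^{|w|}. With w = z^3 − 4, |w| ≤ 1r^3 + 4 on |z|=r, giving M(r) ≤ e^{1r^3 + 4} and ρ ≤ 3. For the lower bound, choose z on |z|=r with 1z^3 purely imaginary of modulus 1r^3; then |sin(z^3 − 4)| grows like e^{1r^3}/2, so ρ ≥ 3. Hence ρ = 3.
Therefore ρ = 3.

Order ρ = 3.


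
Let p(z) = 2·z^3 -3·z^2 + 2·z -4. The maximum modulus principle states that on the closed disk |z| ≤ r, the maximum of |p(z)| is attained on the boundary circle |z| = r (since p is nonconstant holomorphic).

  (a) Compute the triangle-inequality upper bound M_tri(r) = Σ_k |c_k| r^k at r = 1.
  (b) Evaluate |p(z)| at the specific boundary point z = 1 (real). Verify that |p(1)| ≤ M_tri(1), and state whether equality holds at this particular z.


Coefficients: c_0 = -4, c_1 = 2, c_2 = -3, c_3 = 2. Radius r = 1.
Part (a). Triangle bound: M_tri(r) = Σ_k |c_k| r^k
  = |-4|·1^0 + |2|·1^1 + |-3|·1^2 + |2|·1^3
  = 4 + 2 + 3 + 2 = 11.
This bounds M(r) := max_{|z|=r} |p(z)| from above; equality holds iff all terms c_k z^k can be made to align in phase at a single z on |z|=r.
Part (b). At z = 1 (real, on the circle |z| = r):
  p(1) = (-4)·1^0 + (2)·1^1 + (-3)·1^2 + (2)·1^3 = -3.
  |p(1)| = 3.
Check: |p(1)| = 3 ≤ 11 = M_tri(1). ✓ Equality does not hold at z = 1 (the coefficients have mixed signs, so the terms do not all align in phase there).

M_tri(1) = 11; |p(1)| = 3; equality at z=1: no.


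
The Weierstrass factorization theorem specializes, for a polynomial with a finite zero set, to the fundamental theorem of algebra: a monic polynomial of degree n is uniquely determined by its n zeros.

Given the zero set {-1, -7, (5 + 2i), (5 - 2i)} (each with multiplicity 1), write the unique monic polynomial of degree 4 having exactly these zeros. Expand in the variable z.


The polynomial is p(z) = ∏_{α ∈ S} (z − α), where S = {-1, -7, (5 + 2i), (5 - 2i)}.
Expanding the product yields: p(z) = z^4 -2·z^3 -44·z^2 + 162·z + 203.
Note conjugate pairs combine to real quadratics: (z − (5+2i))(z − (5−2i)) = z² − 10z + 29.
The resulting polynomial has degree 4 and real coefficients as required.

p(z) = z^4 -2·z^3 -44·z^2 + 162·z + 203.


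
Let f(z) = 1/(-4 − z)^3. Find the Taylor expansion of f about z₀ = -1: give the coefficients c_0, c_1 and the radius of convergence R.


Let w = z − z₀, so z = z₀ + w.
Then -4 − z = -4 − (z₀ + w) = (-4 − z₀) − w = -3 − w.
f(z) = 1/(-3 − w)^3 = (1/(-3)^3) · (1 − w/(-3))^{−3}.
By the binomial series (1−u)^{−3} = Σ_{n≥0} C(n+2, 2) u^n for |u|<1, with u = w/(-3):
  c_n = C(n+2, 2) / (-3)^(n+3).
  c_0 = 1/(-3)^3 = -1/27.
  c_1 = 3/(-3)^4 = 1/27.
The series is valid for |w/d| < 1, i.e. |z − z₀| < |d|.
Radius of convergence: R = |-4 − z₀| = |-3| = 3 (distance from z₀ to the singularity z = -4).

c_0 = -1/27, c_1 = 1/27; R = 3.


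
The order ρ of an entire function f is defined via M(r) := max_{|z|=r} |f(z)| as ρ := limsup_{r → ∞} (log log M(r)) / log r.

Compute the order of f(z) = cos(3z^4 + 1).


Write cos(w) = (e^{iw} ± e^{−iw})/(2 or 2i), so |cos(w)| ≤ e^{|w|}. With w = 3z^4 + 1, |w| ≤ 3r^4 + 1 on |z|=r, giving M(r) ≤ e^{3r^4 + 1} and ρ ≤ 4. For the lower bound, choose z on |z|=r with 3z^4 purely imaginary of modulus 3r^4; then |cos(3z^4 + 1)| grows like e^{3r^4}/2, so ρ ≥ 4. Hence ρ = 4.
Therefore ρ = 4.

Order ρ = 4.


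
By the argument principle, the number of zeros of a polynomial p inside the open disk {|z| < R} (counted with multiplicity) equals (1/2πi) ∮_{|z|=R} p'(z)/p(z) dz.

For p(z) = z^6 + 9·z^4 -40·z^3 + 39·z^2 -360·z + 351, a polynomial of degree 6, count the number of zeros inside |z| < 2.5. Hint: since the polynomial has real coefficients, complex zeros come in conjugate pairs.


The zeros of p are: 1, 3, (-2 + 3i), (-2 - 3i), (0 + 3i), (0 - 3i).
Their magnitudes are: 1, 3, 3.606, 3.606, 3, 3.
Zeros with |z| < R = 2.5: 1.
Count = 1.
By the argument principle, (1/2πi) ∮_{|z|=R} p'(z)/p(z) dz equals exactly this count.

Number of zeros inside |z| < 2.5: 1.


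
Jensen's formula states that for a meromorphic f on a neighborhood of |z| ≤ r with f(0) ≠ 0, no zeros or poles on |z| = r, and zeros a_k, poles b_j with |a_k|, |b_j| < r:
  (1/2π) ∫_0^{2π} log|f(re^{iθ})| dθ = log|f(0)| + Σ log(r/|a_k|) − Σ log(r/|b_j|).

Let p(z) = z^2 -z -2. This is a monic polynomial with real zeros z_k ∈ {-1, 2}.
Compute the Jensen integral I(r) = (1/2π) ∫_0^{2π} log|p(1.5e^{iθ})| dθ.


Zeros: -1, 2; r = 1.5.
Inside |z| < r: -1. Outside (|z| ≥ r): 2.
p(0) = -2, so log|p(0)| = log(2) = 0.6931.
Apply Jensen: I(r) = log|p(0)| + Σ_k log(r/|z_k|), summed over zeros inside |z| < r.
  log(r/|z_k|) for z_k = -1: log(1.5/1) = 0.4055
  Outside zeros (2) contribute nothing to the Jensen sum.
Sum over inside zeros: 0.4055.
I(r) = log|p(0)| + (inside sum) = 0.6931 + 0.4055 = 1.0986.
Note: since some zeros are outside |z| ≤ r, the simplified n·log(r) form does NOT apply — only the inside zeros contribute.

I(r) ≈ 1.0986.


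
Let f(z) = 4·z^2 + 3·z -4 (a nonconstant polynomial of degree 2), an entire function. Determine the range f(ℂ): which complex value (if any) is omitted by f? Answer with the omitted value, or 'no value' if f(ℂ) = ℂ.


Little Picard bounds the complement of f(ℂ) to at most one point.
For every w ∈ ℂ, the equation p(z) − w = 0 is a nonconstant polynomial in z and hence has at least one root by the fundamental theorem of algebra. So p is surjective onto ℂ, omitting no value.

Omitted value: no value.


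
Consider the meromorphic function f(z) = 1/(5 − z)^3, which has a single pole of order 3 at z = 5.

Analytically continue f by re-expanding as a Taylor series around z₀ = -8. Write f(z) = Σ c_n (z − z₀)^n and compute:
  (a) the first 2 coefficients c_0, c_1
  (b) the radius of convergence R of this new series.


Let w = z − z₀, so z = z₀ + w.
Then 5 − z = 5 − (z₀ + w) = (5 − z₀) − w = 13 − w.
f(z) = 1/(13 − w)^3 = (1/(13)^3) · (1 − w/(13))^{−3}.
By the binomial series (1−u)^{−3} = Σ_{n≥0} C(n+2, 2) u^n for |u|<1, with u = w/(13):
  c_n = C(n+2, 2) / (13)^(n+3).
  c_0 = 1/(13)^3 = 1/2197.
  c_1 = 3/(13)^4 = 3/28561.
The series is valid for |w/d| < 1, i.e. |z − z₀| < |d|.
Radius of convergence: R = |5 − z₀| = |13| = 13 (distance from z₀ to the singularity z = 5).

c_0 = 1/2197, c_1 = 3/28561; R = 13.


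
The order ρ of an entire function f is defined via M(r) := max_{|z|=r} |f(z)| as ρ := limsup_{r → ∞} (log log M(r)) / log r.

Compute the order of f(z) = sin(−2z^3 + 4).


Write sin(w) = (e^{iw} ± e^{−iw})/(2 or 2i), so |sin(w)| ≤ e^{|w|}. With w = −2z^3 + 4, |w| ≤ 2r^3 + 4 on |z|=r, giving M(r) ≤ e^{2r^3 + 4} and ρ ≤ 3. For the lower bound, choose z on |z|=r with -2z^3 purely imaginary of modulus 2r^3; then |sin(−2z^3 + 4)| grows like e^{2r^3}/2, so ρ ≥ 3. Hence ρ = 3.
Therefore ρ = 3.

Order ρ = 3.


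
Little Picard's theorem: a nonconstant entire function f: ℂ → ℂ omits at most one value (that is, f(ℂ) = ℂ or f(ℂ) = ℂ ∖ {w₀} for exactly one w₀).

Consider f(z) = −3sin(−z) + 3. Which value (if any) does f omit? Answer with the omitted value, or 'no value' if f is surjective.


Little Picard bounds the complement of f(ℂ) to at most one point.
sin is entire and surjective onto ℂ: for every w ∈ ℂ, sin(ζ) = w has a solution ζ ∈ ℂ (e.g., via the complex inverse arcsin). With ζ = −z this gives z = ζ/(-1). Then -3·sin(−z) takes every value in -3·ℂ = ℂ, and adding 3 is a bijection of ℂ. So f is surjective and omits no value. (Note: only on the real line is sin bounded by [−1, 1].)

Omitted value: no value.


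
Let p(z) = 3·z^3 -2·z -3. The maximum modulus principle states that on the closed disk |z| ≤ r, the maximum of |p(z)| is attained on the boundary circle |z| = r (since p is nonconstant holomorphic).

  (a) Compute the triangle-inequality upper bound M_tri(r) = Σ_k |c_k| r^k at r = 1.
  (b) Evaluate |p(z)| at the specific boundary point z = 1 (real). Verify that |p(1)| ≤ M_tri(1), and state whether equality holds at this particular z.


Coefficients: c_0 = -3, c_1 = -2, c_2 = 0, c_3 = 3. Radius r = 1.
Part (a). Triangle bound: M_tri(r) = Σ_k |c_k| r^k
  = |-3|·1^0 + |-2|·1^1 + |0|·1^2 + |3|·1^3
  = 3 + 2 + 0 + 3 = 8.
This bounds M(r) := max_{|z|=r} |p(z)| from above; equality holds iff all terms c_k z^k can be made to align in phase at a single z on |z|=r.
Part (b). At z = 1 (real, on the circle |z| = r):
  p(1) = (-3)·1^0 + (-2)·1^1 + (0)·1^2 + (3)·1^3 = -2.
  |p(1)| = 2.
Check: |p(1)| = 2 ≤ 8 = M_tri(1). ✓ Equality does not hold at z = 1 (the coefficients have mixed signs, so the terms do not all align in phase there).

M_tri(1) = 8; |p(1)| = 2; equality at z=1: no.


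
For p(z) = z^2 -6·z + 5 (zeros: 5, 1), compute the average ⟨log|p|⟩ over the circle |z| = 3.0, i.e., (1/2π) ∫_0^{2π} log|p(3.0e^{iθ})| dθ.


Zeros: 1, 5; r = 3.0.
Inside |z| < r: 1. Outside (|z| ≥ r): 5.
p(0) = 5, so log|p(0)| = log(5) = 1.6094.
Apply Jensen: I(r) = log|p(0)| + Σ_k log(r/|z_k|), summed over zeros inside |z| < r.
  log(r/|z_k|) for z_k = 1: log(3.0/1) = 1.0986
  Outside zeros (5) contribute nothing to the Jensen sum.
Sum over inside zeros: 1.0986.
I(r) = log|p(0)| + (inside sum) = 1.6094 + 1.0986 = 2.7081.
Note: since some zeros are outside |z| ≤ r, the simplified n·log(r) form does NOT apply — only the inside zeros contribute.

I(r) ≈ 2.7081.


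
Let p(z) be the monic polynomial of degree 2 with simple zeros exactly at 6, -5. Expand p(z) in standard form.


The polynomial is p(z) = ∏_{α ∈ S} (z − α), where S = {6, -5}.
Expanding the product yields: p(z) = z^2 -z -30.
The resulting polynomial has degree 2 and real coefficients as required.

p(z) = z^2 -z -30.


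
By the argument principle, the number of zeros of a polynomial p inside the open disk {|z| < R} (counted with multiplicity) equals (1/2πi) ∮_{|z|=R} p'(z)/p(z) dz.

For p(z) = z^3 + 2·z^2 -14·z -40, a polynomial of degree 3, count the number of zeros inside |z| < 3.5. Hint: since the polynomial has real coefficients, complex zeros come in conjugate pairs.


The zeros of p are: (-3 + 1i), (-3 - 1i), 4.
Their magnitudes are: 3.162, 3.162, 4.
Zeros with |z| < R = 3.5: (-3 + 1i), (-3 - 1i).
Count = 2.
By the argument principle, (1/2πi) ∮_{|z|=R} p'(z)/p(z) dz equals exactly this count.

Number of zeros inside |z| < 3.5: 2.


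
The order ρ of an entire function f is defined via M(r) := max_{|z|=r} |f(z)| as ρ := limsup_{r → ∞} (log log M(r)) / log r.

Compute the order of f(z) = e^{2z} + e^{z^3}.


Each summand is entire of order 1 and 3 respectively (as in the single-exponential case). The order of a sum is at most the max of the orders, so ρ ≤ 3. For the lower bound: on |z|=r choose arg z so that 1z^3 is real positive; then |e^{1z^3}| = e^{1r^3} while |e^{2z}| ≤ e^{2r^1} = o(e^{1r^3}). So |f| ≥ e^{1r^3}(1 − o(1)) and ρ ≥ 3. Hence ρ = max(1, 3) = 3.
Therefore ρ = 3.

Order ρ = 3.


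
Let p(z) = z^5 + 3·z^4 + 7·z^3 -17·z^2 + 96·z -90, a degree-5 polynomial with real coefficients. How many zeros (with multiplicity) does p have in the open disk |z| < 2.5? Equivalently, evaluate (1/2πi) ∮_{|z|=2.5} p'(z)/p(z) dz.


The zeros of p are: (1 + 2i), (1 - 2i), (-3 + 3i), (-3 - 3i), 1.
Their magnitudes are: 2.236, 2.236, 4.243, 4.243, 1.
Zeros with |z| < R = 2.5: (1 + 2i), (1 - 2i), 1.
Count = 3.
By the argument principle, (1/2πi) ∮_{|z|=R} p'(z)/p(z) dz equals exactly this count.

Number of zeros inside |z| < 2.5: 3.


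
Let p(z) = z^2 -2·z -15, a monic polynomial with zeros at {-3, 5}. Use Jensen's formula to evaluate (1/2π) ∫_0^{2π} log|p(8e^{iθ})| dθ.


Zeros: -3, 5; r = 8.
Inside |z| < r: -3, 5. Outside (|z| ≥ r): ∅.
p(0) = -15, so log|p(0)| = log(15) = 2.7081.
Apply Jensen: I(r) = log|p(0)| + Σ_k log(r/|z_k|), summed over zeros inside |z| < r.
  log(r/|z_k|) for z_k = -3: log(8/3) = 0.9808
  log(r/|z_k|) for z_k = 5: log(8/5) = 0.4700
Sum over inside zeros: 1.4508.
I(r) = log|p(0)| + (inside sum) = 2.7081 + 1.4508 = 4.1589.
Closed form (all zeros inside, monic): I(r) = n·log(r) = 2·log(8) = 4.1589. ✓

I(r) ≈ 4.1589.


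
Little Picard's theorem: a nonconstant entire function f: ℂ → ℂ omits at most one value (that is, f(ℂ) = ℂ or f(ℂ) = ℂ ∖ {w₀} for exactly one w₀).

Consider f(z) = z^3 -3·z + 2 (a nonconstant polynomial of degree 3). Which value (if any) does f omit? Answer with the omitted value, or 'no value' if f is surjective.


Little Picard bounds the complement of f(ℂ) to at most one point.
For every w ∈ ℂ, the equation p(z) − w = 0 is a nonconstant polynomial in z and hence has at least one root by the fundamental theorem of algebra. So p is surjective onto ℂ, omitting no value.

Omitted value: no value.


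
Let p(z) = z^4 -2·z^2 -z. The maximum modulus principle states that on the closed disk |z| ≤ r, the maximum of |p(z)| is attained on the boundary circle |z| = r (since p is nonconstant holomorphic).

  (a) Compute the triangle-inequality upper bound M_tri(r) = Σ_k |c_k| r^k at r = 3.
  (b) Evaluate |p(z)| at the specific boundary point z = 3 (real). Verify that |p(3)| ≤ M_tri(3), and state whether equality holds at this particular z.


Coefficients: c_0 = 0, c_1 = -1, c_2 = -2, c_3 = 0, c_4 = 1. Radius r = 3.
Part (a). Triangle bound: M_tri(r) = Σ_k |c_k| r^k
  = |0|·3^0 + |-1|·3^1 + |-2|·3^2 + |0|·3^3 + |1|·3^4
  = 0 + 3 + 18 + 0 + 81 = 102.
This bounds M(r) := max_{|z|=r} |p(z)| from above; equality holds iff all terms c_k z^k can be made to align in phase at a single z on |z|=r.
Part (b). At z = 3 (real, on the circle |z| = r):
  p(3) = (0)·3^0 + (-1)·3^1 + (-2)·3^2 + (0)·3^3 + (1)·3^4 = 60.
  |p(3)| = 60.
Check: |p(3)| = 60 ≤ 102 = M_tri(3). ✓ Equality does not hold at z = 3 (the coefficients have mixed signs, so the terms do not all align in phase there).

M_tri(3) = 102; |p(3)| = 60; equality at z=3: no.


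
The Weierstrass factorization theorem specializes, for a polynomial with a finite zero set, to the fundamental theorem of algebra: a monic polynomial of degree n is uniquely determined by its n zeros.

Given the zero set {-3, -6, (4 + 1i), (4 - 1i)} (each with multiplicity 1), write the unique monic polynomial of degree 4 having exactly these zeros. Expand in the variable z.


The polynomial is p(z) = ∏_{α ∈ S} (z − α), where S = {-3, -6, (4 + 1i), (4 - 1i)}.
Expanding the product yields: p(z) = z^4 + z^3 -37·z^2 + 9·z + 306.
Note conjugate pairs combine to real quadratics: (z − (4+1i))(z − (4−1i)) = z² − 8z + 17.
The resulting polynomial has degree 4 and real coefficients as required.

p(z) = z^4 + z^3 -37·z^2 + 9·z + 306.


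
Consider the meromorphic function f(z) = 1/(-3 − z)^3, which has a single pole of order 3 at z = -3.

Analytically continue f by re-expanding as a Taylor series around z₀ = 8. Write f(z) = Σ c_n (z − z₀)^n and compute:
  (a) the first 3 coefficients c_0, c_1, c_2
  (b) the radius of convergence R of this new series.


Let w = z − z₀, so z = z₀ + w.
Then -3 − z = -3 − (z₀ + w) = (-3 − z₀) − w = -11 − w.
f(z) = 1/(-11 − w)^3 = (1/(-11)^3) · (1 − w/(-11))^{−3}.
By the binomial series (1−u)^{−3} = Σ_{n≥0} C(n+2, 2) u^n for |u|<1, with u = w/(-11):
  c_n = C(n+2, 2) / (-11)^(n+3).
  c_0 = 1/(-11)^3 = -1/1331.
  c_1 = 3/(-11)^4 = 3/14641.
  c_2 = 6/(-11)^5 = -6/161051.
The series is valid for |w/d| < 1, i.e. |z − z₀| < |d|.
Radius of convergence: R = |-3 − z₀| = |-11| = 11 (distance from z₀ to the singularity z = -3).

c_0 = -1/1331, c_1 = 3/14641, c_2 = -6/161051; R = 11.


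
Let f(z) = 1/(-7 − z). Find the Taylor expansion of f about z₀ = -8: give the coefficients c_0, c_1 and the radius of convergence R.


Let w = z − z₀, so z = z₀ + w.
Then -7 − z = -7 − (z₀ + w) = (-7 − z₀) − w = 1 − w.
f(z) = 1/(1 − w) = (1/(1)) · 1/(1 − w/(1)) = Σ_{n≥0} w^n / (1)^(n+1).
So c_n = 1/(1)^(n+1):
  c_0 = 1/(1)^1 = 1.
  c_1 = 1/(1)^2 = 1.
The series is valid for |w/d| < 1, i.e. |z − z₀| < |d|.
Radius of convergence: R = |-7 − z₀| = |1| = 1 (distance from z₀ to the singularity z = -7).

c_0 = 1, c_1 = 1; R = 1.


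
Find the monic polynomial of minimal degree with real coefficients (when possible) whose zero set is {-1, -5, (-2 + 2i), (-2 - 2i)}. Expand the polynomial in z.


The polynomial is p(z) = ∏_{α ∈ S} (z − α), where S = {-1, -5, (-2 + 2i), (-2 - 2i)}.
Expanding the product yields: p(z) = z^4 + 10·z^3 + 37·z^2 + 68·z + 40.
Note conjugate pairs combine to real quadratics: (z − (-2+2i))(z − (-2−2i)) = z² + 4z + 8.
The resulting polynomial has degree 4 and real coefficients as required.

p(z) = z^4 + 10·z^3 + 37·z^2 + 68·z + 40.


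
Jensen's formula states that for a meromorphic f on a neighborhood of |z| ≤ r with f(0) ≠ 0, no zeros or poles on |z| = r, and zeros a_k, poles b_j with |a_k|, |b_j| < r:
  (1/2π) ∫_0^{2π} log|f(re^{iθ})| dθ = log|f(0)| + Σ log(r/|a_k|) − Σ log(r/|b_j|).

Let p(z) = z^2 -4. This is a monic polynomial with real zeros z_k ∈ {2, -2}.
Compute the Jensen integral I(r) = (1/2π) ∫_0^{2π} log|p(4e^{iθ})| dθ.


Zeros: -2, 2; r = 4.
Inside |z| < r: -2, 2. Outside (|z| ≥ r): ∅.
p(0) = -4, so log|p(0)| = log(4) = 1.3863.
Apply Jensen: I(r) = log|p(0)| + Σ_k log(r/|z_k|), summed over zeros inside |z| < r.
  log(r/|z_k|) for z_k = 2: log(4/2) = 0.6931
  log(r/|z_k|) for z_k = -2: log(4/2) = 0.6931
Sum over inside zeros: 1.3863.
I(r) = log|p(0)| + (inside sum) = 1.3863 + 1.3863 = 2.7726.
Closed form (all zeros inside, monic): I(r) = n·log(r) = 2·log(4) = 2.7726. ✓

I(r) ≈ 2.7726.


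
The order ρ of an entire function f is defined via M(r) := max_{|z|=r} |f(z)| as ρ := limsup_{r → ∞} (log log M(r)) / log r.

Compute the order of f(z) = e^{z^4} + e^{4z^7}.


Each summand is entire of order 4 and 7 respectively (as in the single-exponential case). The order of a sum is at most the max of the orders, so ρ ≤ 7. For the lower bound: on |z|=r choose arg z so that 4z^7 is real positive; then |e^{4z^7}| = e^{4r^7} while |e^{1z^4}| ≤ e^{1r^4} = o(e^{4r^7}). So |f| ≥ e^{4r^7}(1 − o(1)) and ρ ≥ 7. Hence ρ = max(4, 7) = 7.
Therefore ρ = 7.

Order ρ = 7.


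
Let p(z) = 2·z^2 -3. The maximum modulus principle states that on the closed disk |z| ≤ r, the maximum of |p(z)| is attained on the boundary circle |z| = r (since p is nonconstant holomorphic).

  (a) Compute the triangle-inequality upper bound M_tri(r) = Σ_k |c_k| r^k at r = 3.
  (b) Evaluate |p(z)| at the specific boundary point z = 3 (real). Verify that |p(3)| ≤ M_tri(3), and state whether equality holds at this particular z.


Coefficients: c_0 = -3, c_1 = 0, c_2 = 2. Radius r = 3.
Part (a). Triangle bound: M_tri(r) = Σ_k |c_k| r^k
  = |-3|·3^0 + |0|·3^1 + |2|·3^2
  = 3 + 0 + 18 = 21.
This bounds M(r) := max_{|z|=r} |p(z)| from above; equality holds iff all terms c_k z^k can be made to align in phase at a single z on |z|=r.
Part (b). At z = 3 (real, on the circle |z| = r):
  p(3) = (-3)·3^0 + (0)·3^1 + (2)·3^2 = 15.
  |p(3)| = 15.
Check: |p(3)| = 15 ≤ 21 = M_tri(3). ✓ Equality does not hold at z = 3 (the coefficients have mixed signs, so the terms do not all align in phase there).

M_tri(3) = 21; |p(3)| = 15; equality at z=3: no.


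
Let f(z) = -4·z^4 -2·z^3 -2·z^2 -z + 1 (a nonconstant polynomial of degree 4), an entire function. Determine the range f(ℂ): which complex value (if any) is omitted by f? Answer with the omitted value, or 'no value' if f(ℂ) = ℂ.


Little Picard bounds the complement of f(ℂ) to at most one point.
For every w ∈ ℂ, the equation p(z) − w = 0 is a nonconstant polynomial in z and hence has at least one root by the fundamental theorem of algebra. So p is surjective onto ℂ, omitting no value.

Omitted value: no value.


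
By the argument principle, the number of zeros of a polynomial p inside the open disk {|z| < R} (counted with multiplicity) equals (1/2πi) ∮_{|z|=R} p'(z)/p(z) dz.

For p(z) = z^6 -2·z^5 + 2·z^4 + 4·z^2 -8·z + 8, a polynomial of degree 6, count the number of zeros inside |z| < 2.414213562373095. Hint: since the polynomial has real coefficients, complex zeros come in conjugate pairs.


The zeros of p are: (1 + 1i), (1 - 1i), (-1 + 1i), (-1 - 1i), (1 + 1i), (1 - 1i).
Their magnitudes are: 1.414, 1.414, 1.414, 1.414, 1.414, 1.414.
Zeros with |z| < R = 2.414213562373095: (1 + 1i), (1 - 1i), (-1 + 1i), (-1 - 1i), (1 + 1i), (1 - 1i).
Count = 6.
By the argument principle, (1/2πi) ∮_{|z|=R} p'(z)/p(z) dz equals exactly this count.

Number of zeros inside |z| < 2.414213562373095: 6.


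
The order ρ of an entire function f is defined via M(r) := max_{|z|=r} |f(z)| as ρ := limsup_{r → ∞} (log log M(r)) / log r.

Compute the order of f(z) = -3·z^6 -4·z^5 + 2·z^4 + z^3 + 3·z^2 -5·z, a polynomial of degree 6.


|f(z)| ≤ Σ|c_k|·r^k = O(r^6) as r → ∞. Polynomial growth is O(e^{r^ε}) for every ε > 0 (since r^6/e^{r^ε} → 0), so ρ ≤ ε for all ε > 0, i.e. ρ = 0. Every nonconstant polynomial has order 0.
Therefore ρ = 0.

Order ρ = 0.


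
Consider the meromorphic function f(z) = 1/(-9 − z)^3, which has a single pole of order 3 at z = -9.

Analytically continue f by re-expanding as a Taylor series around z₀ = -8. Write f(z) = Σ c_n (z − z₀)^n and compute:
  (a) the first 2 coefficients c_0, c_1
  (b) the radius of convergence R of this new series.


Let w = z − z₀, so z = z₀ + w.
Then -9 − z = -9 − (z₀ + w) = (-9 − z₀) − w = -1 − w.
f(z) = 1/(-1 − w)^3 = (1/(-1)^3) · (1 − w/(-1))^{−3}.
By the binomial series (1−u)^{−3} = Σ_{n≥0} C(n+2, 2) u^n for |u|<1, with u = w/(-1):
  c_n = C(n+2, 2) / (-1)^(n+3).
  c_0 = 1/(-1)^3 = -1.
  c_1 = 3/(-1)^4 = 3.
The series is valid for |w/d| < 1, i.e. |z − z₀| < |d|.
Radius of convergence: R = |-9 − z₀| = |-1| = 1 (distance from z₀ to the singularity z = -9).

c_0 = -1, c_1 = 3; R = 1.


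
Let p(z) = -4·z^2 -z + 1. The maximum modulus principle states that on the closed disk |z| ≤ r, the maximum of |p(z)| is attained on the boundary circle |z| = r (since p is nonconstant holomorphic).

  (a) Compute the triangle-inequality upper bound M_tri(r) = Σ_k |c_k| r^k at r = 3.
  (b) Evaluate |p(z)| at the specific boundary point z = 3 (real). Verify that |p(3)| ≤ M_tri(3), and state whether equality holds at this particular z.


Coefficients: c_0 = 1, c_1 = -1, c_2 = -4. Radius r = 3.
Part (a). Triangle bound: M_tri(r) = Σ_k |c_k| r^k
  = |1|·3^0 + |-1|·3^1 + |-4|·3^2
  = 1 + 3 + 36 = 40.
This bounds M(r) := max_{|z|=r} |p(z)| from above; equality holds iff all terms c_k z^k can be made to align in phase at a single z on |z|=r.
Part (b). At z = 3 (real, on the circle |z| = r):
  p(3) = (1)·3^0 + (-1)·3^1 + (-4)·3^2 = -38.
  |p(3)| = 38.
Check: |p(3)| = 38 ≤ 40 = M_tri(3). ✓ Equality does not hold at z = 3 (the coefficients have mixed signs, so the terms do not all align in phase there).

M_tri(3) = 40; |p(3)| = 38; equality at z=3: no.


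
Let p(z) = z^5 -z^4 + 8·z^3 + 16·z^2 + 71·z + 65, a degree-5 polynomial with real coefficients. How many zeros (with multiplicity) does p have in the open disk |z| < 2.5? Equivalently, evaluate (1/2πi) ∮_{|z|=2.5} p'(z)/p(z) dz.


The zeros of p are: -1, (2 + 3i), (2 - 3i), (-1 + 2i), (-1 - 2i).
Their magnitudes are: 1, 3.606, 3.606, 2.236, 2.236.
Zeros with |z| < R = 2.5: -1, (-1 + 2i), (-1 - 2i).
Count = 3.
By the argument principle, (1/2πi) ∮_{|z|=R} p'(z)/p(z) dz equals exactly this count.

Number of zeros inside |z| < 2.5: 3.


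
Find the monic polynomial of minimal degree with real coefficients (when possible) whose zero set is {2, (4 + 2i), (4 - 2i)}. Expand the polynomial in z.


The polynomial is p(z) = ∏_{α ∈ S} (z − α), where S = {2, (4 + 2i), (4 - 2i)}.
Expanding the product yields: p(z) = z^3 -10·z^2 + 36·z -40.
Note conjugate pairs combine to real quadratics: (z − (4+2i))(z − (4−2i)) = z² − 8z + 20.
The resulting polynomial has degree 3 and real coefficients as required.

p(z) = z^3 -10·z^2 + 36·z -40.


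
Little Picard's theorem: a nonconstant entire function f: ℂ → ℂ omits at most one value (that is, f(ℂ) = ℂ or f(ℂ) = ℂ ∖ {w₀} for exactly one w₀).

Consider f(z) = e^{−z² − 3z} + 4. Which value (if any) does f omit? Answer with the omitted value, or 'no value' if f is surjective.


Little Picard bounds the complement of f(ℂ) to at most one point.
The exponent g(z) = −z² − 3z is a nonconstant polynomial, hence surjective onto ℂ. So e^{g(z)} takes every value in {e^w : w ∈ ℂ} = ℂ ∖ {0}. Adding 4 shifts the range to ℂ ∖ {4}. f omits exactly 4.

Omitted value: 4.


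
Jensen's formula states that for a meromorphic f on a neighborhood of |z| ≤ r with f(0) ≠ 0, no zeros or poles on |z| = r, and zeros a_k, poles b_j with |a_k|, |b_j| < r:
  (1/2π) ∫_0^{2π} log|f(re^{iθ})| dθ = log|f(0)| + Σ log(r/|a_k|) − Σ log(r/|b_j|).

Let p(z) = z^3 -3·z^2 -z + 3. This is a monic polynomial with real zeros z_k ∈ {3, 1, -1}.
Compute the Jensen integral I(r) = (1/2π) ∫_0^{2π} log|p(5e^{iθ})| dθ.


Zeros: -1, 1, 3; r = 5.
Inside |z| < r: -1, 1, 3. Outside (|z| ≥ r): ∅.
p(0) = 3, so log|p(0)| = log(3) = 1.0986.
Apply Jensen: I(r) = log|p(0)| + Σ_k log(r/|z_k|), summed over zeros inside |z| < r.
  log(r/|z_k|) for z_k = 3: log(5/3) = 0.5108
  log(r/|z_k|) for z_k = 1: log(5/1) = 1.6094
  log(r/|z_k|) for z_k = -1: log(5/1) = 1.6094
Sum over inside zeros: 3.7297.
I(r) = log|p(0)| + (inside sum) = 1.0986 + 3.7297 = 4.8283.
Closed form (all zeros inside, monic): I(r) = n·log(r) = 3·log(5) = 4.8283. ✓

I(r) ≈ 4.8283.
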